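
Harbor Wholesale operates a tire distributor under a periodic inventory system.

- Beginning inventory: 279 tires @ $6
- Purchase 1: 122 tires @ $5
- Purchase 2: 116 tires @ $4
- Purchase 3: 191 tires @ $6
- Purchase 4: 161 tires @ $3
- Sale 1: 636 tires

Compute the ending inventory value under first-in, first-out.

Sale 1 (636) [FIFO — oldest first]: 279 @ $6 + 122 @ $5 + 116 @ $4 + 119 @ $6 = $3,462
Ending inventory: 72 @ $6 + 161 @ $3 = $915

Ending inventory = $915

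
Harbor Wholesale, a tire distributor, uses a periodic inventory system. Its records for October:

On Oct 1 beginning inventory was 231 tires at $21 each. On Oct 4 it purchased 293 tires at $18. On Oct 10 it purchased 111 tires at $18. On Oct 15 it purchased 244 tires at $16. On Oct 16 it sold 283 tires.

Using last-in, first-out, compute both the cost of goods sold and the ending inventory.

Oct 16, 283 sold [LIFO — newest first]: 244 @ $16 + 39 @ $18 = $4,606
Ending inventory: 231 @ $21 + 293 @ $18 + 72 @ $18 = $11,421

COGS = $4,606; ending inventory = $11,421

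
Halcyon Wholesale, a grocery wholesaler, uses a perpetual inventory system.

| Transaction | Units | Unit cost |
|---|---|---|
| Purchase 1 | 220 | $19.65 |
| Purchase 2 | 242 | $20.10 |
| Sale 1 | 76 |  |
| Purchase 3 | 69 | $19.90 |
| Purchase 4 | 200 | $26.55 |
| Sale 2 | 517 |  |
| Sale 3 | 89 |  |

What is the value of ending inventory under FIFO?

Ending inventory = $1,300.95

Sale 1 (76) [FIFO — oldest first]: 76 @ $19.65 = $1,493.40
Sale 2 (517) [FIFO — oldest first]: 144 @ $19.65 + 242 @ $20.10 + 69 @ $19.90 + 62 @ $26.55 = $10,713.00
Sale 3 (89) [FIFO — oldest first]: 89 @ $26.55 = $2,362.95
Total COGS = $1,493.40 + $10,713.00 + $2,362.95 = $14,569.35
Ending inventory: 49 @ $26.55 = $1,300.95
Check: goods available $15,870.30 = COGS $14,569.35 + ending $1,300.95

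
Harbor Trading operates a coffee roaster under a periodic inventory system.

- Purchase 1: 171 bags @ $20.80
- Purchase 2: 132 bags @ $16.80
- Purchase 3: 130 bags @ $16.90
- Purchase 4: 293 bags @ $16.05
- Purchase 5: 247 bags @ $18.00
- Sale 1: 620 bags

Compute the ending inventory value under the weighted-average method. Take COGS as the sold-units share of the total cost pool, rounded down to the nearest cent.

Ending inventory = $6,211.08

Sale 1, sell 620: 620/973 × $17,120.05 → $10,908.97
Ending inventory (cost pool remaining) = $6,211.08
Check: goods available $17,120.05 = COGS $10,908.97 + ending $6,211.08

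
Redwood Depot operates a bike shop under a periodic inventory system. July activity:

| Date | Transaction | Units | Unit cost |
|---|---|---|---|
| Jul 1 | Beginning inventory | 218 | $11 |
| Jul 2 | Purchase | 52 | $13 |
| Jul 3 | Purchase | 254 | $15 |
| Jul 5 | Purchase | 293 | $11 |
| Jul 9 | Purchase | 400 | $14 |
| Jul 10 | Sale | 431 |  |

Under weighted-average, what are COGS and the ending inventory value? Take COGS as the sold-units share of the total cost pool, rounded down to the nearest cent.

Jul 10, sell 431: 431/1217 × $15,707.00 → $5,562.62
Ending inventory (cost pool remaining) = $10,144.38
Check: goods available $15,707.00 = COGS $5,562.62 + ending $10,144.38

COGS = $5,562.62; ending inventory = $10,144.38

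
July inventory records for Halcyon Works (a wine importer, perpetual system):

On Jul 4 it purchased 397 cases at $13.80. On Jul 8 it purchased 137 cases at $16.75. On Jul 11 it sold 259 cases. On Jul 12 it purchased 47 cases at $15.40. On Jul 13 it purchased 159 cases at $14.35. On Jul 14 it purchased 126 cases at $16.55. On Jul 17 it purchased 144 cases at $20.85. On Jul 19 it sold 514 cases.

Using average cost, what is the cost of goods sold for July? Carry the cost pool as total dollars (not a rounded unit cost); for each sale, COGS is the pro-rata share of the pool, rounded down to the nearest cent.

COGS = $12,049.16

After Jul 4: 397 on hand, pool $5,478.60 (≈ $13.8000 each)
After Jul 8: 534 on hand, pool $7,773.35 (≈ $14.5568 each)
Jul 11, sell 259: 259/534 × $7,773.35 → $3,770.22
After Jul 12: 322 on hand, pool $4,726.93 (≈ $14.6799 each)
After Jul 13: 481 on hand, pool $7,008.58 (≈ $14.5709 each)
After Jul 14: 607 on hand, pool $9,093.88 (≈ $14.9817 each)
After Jul 17: 751 on hand, pool $12,096.28 (≈ $16.1069 each)
Jul 19, sell 514: 514/751 × $12,096.28 → $8,278.94
Total COGS = $3,770.22 + $8,278.94 = $12,049.16
Ending inventory (cost pool remaining) = $3,817.34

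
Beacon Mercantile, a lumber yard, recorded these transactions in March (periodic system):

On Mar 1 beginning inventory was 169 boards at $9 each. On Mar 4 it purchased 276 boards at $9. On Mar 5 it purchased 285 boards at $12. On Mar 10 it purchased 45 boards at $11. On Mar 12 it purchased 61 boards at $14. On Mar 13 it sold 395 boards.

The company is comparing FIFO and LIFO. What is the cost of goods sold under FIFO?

FIFO COGS: 169 @ $9 + 226 @ $9 = $3,555
LIFO COGS: 61 @ $14 + 45 @ $11 + 285 @ $12 + 4 @ $9 = $4,805

COGS = $3,555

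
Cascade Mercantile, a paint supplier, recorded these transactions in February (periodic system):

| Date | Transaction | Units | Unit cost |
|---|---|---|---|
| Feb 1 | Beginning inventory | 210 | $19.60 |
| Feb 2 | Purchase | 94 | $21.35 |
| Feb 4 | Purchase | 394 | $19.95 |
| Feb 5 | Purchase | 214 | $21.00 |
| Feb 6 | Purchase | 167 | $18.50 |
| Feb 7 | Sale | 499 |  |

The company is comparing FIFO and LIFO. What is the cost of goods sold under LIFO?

COGS = $9,937.60

FIFO COGS: 210 @ $19.60 + 94 @ $21.35 + 195 @ $19.95 = $10,013.15
LIFO COGS: 167 @ $18.50 + 214 @ $21.00 + 118 @ $19.95 = $9,937.60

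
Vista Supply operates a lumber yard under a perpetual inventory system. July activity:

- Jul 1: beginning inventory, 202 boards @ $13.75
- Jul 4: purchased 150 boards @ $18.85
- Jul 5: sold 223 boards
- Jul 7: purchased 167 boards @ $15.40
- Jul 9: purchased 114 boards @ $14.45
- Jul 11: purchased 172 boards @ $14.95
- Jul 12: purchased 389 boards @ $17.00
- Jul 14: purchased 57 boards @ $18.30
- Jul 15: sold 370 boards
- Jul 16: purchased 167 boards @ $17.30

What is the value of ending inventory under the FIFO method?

Ending inventory = $13,694.60

Jul 5, 223 sold [FIFO — oldest first]: 202 @ $13.75 + 21 @ $18.85 = $3,173.35
Jul 15, 370 sold [FIFO — oldest first]: 129 @ $18.85 + 167 @ $15.40 + 74 @ $14.45 = $6,072.75
Total COGS = $3,173.35 + $6,072.75 = $9,246.10
Ending inventory: 40 @ $14.45 + 172 @ $14.95 + 389 @ $17.00 + 57 @ $18.30 + 167 @ $17.30 = $13,694.60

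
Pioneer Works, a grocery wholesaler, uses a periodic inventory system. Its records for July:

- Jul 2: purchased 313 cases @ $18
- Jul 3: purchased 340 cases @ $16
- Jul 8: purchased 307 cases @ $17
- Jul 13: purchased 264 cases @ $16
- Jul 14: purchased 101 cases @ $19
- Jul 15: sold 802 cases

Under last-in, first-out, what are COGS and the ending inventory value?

COGS = $13,442; ending inventory = $8,994

Jul 15, 802 sold [LIFO — newest first]: 101 @ $19 + 264 @ $16 + 307 @ $17 + 130 @ $16 = $13,442
Ending inventory: 313 @ $18 + 210 @ $16 = $8,994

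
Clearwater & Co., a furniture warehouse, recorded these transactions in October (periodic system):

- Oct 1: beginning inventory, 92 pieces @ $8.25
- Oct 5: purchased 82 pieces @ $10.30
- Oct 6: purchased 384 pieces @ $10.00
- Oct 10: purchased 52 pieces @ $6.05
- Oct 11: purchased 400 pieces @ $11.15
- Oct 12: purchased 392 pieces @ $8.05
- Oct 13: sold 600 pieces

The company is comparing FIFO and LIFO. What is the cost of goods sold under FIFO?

FIFO COGS: 92 @ $8.25 + 82 @ $10.30 + 384 @ $10.00 + 42 @ $6.05 = $5,697.70
LIFO COGS: 392 @ $8.05 + 208 @ $11.15 = $5,474.80

COGS = $5,697.70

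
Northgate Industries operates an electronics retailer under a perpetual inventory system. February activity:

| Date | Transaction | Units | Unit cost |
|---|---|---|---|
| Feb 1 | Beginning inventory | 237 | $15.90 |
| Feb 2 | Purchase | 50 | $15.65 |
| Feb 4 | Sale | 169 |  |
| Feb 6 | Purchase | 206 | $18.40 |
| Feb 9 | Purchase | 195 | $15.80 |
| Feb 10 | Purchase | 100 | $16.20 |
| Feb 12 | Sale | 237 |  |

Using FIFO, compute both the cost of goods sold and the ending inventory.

COGS = $6,740.40; ending inventory = $6,301.80

Feb 4, 169 sold [FIFO — oldest first]: 169 @ $15.90 = $2,687.10
Feb 12, 237 sold [FIFO — oldest first]: 68 @ $15.90 + 50 @ $15.65 + 119 @ $18.40 = $4,053.30
Total COGS = $2,687.10 + $4,053.30 = $6,740.40
Ending inventory: 87 @ $18.40 + 195 @ $15.80 + 100 @ $16.20 = $6,301.80
Check: goods available $13,042.20 = COGS $6,740.40 + ending $6,301.80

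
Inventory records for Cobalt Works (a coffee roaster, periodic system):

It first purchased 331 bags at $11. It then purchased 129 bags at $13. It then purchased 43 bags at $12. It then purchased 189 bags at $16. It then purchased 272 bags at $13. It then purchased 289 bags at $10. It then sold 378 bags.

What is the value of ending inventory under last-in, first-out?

Sale 1 (378) [LIFO — newest first]: 289 @ $10 + 89 @ $13 = $4,047
Ending inventory: 331 @ $11 + 129 @ $13 + 43 @ $12 + 189 @ $16 + 183 @ $13 = $11,237

Ending inventory = $11,237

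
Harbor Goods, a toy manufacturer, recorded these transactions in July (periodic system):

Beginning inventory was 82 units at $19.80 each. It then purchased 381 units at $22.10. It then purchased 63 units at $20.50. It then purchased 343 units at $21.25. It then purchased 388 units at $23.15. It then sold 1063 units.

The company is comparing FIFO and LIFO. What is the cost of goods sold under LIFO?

COGS = $23,507.35

FIFO COGS: 82 @ $19.80 + 381 @ $22.10 + 63 @ $20.50 + 343 @ $21.25 + 194 @ $23.15 = $23,115.05
LIFO COGS: 388 @ $23.15 + 343 @ $21.25 + 63 @ $20.50 + 269 @ $22.10 = $23,507.35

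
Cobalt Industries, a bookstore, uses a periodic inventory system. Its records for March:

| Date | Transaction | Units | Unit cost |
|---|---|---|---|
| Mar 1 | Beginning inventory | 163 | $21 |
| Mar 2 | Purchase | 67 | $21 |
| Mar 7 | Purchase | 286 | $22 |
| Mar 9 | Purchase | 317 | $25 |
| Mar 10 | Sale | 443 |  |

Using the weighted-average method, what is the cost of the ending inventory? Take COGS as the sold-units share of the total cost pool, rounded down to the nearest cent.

Ending inventory = $8,917.57

Mar 10, sell 443: 443/833 × $19,047.00 → $10,129.43
Ending inventory (cost pool remaining) = $8,917.57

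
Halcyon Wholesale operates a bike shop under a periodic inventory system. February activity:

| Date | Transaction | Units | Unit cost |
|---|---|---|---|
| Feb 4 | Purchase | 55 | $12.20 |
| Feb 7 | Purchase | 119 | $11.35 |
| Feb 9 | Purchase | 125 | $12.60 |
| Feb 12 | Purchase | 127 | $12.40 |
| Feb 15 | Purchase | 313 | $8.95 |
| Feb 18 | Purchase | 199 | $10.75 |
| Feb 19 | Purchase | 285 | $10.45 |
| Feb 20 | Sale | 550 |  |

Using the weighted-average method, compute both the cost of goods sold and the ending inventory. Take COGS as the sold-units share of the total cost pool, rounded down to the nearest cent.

COGS = $5,886.88; ending inventory = $7,203.42

Feb 20, sell 550: 550/1223 × $13,090.30 → $5,886.88
Ending inventory (cost pool remaining) = $7,203.42
Check: goods available $13,090.30 = COGS $5,886.88 + ending $7,203.42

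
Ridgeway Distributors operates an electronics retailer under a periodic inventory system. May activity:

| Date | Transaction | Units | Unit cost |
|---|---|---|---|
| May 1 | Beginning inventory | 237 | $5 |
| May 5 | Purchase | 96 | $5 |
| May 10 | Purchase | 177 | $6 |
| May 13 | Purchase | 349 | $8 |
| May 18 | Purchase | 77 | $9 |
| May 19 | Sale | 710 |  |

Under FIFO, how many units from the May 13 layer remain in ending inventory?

149

May 19, 710 sold [FIFO — oldest first]: 237 @ $5 + 96 @ $5 + 177 @ $6 + 200 @ $8 = $4,327
Ending inventory: 149 @ $8 + 77 @ $9 = $1,885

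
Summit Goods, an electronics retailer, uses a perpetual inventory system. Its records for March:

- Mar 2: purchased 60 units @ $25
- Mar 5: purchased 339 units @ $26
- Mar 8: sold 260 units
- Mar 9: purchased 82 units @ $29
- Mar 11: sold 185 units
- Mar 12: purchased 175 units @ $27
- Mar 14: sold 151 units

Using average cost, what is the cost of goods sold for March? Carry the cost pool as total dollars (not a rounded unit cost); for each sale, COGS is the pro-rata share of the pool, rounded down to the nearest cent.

COGS = $15,796.80

After Mar 2: 60 on hand, pool $1,500.00 (≈ $25.0000 each)
After Mar 5: 399 on hand, pool $10,314.00 (≈ $25.8496 each)
Mar 8, sell 260: 260/399 × $10,314.00 → $6,720.90
After Mar 9: 221 on hand, pool $5,971.10 (≈ $27.0186 each)
Mar 11, sell 185: 185/221 × $5,971.10 → $4,998.43
After Mar 12: 211 on hand, pool $5,697.67 (≈ $27.0032 each)
Mar 14, sell 151: 151/211 × $5,697.67 → $4,077.47
Total COGS = $6,720.90 + $4,998.43 + $4,077.47 = $15,796.80
Ending inventory (cost pool remaining) = $1,620.20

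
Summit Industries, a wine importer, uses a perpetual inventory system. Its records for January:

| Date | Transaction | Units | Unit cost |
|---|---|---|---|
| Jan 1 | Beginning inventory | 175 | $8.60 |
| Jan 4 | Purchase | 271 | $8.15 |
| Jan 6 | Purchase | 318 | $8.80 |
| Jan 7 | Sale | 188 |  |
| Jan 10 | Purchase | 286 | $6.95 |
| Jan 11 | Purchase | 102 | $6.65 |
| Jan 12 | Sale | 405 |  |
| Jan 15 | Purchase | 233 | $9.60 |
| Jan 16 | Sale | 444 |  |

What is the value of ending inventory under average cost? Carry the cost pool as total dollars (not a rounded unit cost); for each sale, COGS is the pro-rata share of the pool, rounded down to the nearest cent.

After Jan 1: 175 on hand, pool $1,505.00 (≈ $8.6000 each)
After Jan 4: 446 on hand, pool $3,713.65 (≈ $8.3266 each)
After Jan 6: 764 on hand, pool $6,512.05 (≈ $8.5236 each)
Jan 7, sell 188: 188/764 × $6,512.05 → $1,602.44
After Jan 10: 862 on hand, pool $6,897.31 (≈ $8.0015 each)
After Jan 11: 964 on hand, pool $7,575.61 (≈ $7.8585 each)
Jan 12, sell 405: 405/964 × $7,575.61 → $3,182.69
After Jan 15: 792 on hand, pool $6,629.72 (≈ $8.3709 each)
Jan 16, sell 444: 444/792 × $6,629.72 → $3,716.66
Total COGS = $1,602.44 + $3,182.69 + $3,716.66 = $8,501.79
Ending inventory (cost pool remaining) = $2,913.06

Ending inventory = $2,913.06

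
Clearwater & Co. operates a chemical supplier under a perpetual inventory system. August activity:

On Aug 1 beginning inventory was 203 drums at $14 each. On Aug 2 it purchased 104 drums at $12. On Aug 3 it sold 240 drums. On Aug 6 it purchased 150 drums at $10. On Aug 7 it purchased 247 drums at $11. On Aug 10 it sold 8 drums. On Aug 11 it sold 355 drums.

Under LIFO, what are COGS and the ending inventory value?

Aug 3, 240 sold [LIFO — newest first]: 104 @ $12 + 136 @ $14 = $3,152
Aug 10, 8 sold [LIFO — newest first]: 8 @ $11 = $88
Aug 11, 355 sold [LIFO — newest first]: 239 @ $11 + 116 @ $10 = $3,789
Total COGS = $3,152 + $88 + $3,789 = $7,029
Ending inventory: 67 @ $14 + 34 @ $10 = $1,278
Check: goods available $8,307 = COGS $7,029 + ending $1,278

COGS = $7,029; ending inventory = $1,278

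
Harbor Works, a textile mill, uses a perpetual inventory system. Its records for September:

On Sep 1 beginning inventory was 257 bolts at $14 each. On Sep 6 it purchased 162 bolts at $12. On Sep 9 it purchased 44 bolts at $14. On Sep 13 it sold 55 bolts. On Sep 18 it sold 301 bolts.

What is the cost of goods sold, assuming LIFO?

Sep 13, 55 sold [LIFO — newest first]: 44 @ $14 + 11 @ $12 = $748
Sep 18, 301 sold [LIFO — newest first]: 151 @ $12 + 150 @ $14 = $3,912
Total COGS = $748 + $3,912 = $4,660
Ending inventory: 107 @ $14 = $1,498
Check: goods available $6,158 = COGS $4,660 + ending $1,498

COGS = $4,660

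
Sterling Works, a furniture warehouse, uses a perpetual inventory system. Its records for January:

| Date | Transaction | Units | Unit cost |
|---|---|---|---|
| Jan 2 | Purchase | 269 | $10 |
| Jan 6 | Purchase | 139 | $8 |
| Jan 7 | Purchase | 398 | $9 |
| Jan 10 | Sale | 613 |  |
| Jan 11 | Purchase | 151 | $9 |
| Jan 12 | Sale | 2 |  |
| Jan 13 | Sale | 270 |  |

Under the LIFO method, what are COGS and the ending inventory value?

COGS = $8,023; ending inventory = $720

Jan 10, 613 sold [LIFO — newest first]: 398 @ $9 + 139 @ $8 + 76 @ $10 = $5,454
Jan 12, 2 sold [LIFO — newest first]: 2 @ $9 = $18
Jan 13, 270 sold [LIFO — newest first]: 149 @ $9 + 121 @ $10 = $2,551
Total COGS = $5,454 + $18 + $2,551 = $8,023
Ending inventory: 72 @ $10 = $720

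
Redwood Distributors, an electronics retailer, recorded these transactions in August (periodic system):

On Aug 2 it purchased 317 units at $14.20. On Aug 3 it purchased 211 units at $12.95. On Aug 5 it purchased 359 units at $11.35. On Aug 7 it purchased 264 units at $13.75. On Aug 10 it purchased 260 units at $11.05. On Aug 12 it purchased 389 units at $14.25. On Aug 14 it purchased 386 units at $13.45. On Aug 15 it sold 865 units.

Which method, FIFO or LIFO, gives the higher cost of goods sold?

LIFO

FIFO COGS: 317 @ $14.20 + 211 @ $12.95 + 337 @ $11.35 = $11,058.80
LIFO COGS: 386 @ $13.45 + 389 @ $14.25 + 90 @ $11.05 = $11,729.45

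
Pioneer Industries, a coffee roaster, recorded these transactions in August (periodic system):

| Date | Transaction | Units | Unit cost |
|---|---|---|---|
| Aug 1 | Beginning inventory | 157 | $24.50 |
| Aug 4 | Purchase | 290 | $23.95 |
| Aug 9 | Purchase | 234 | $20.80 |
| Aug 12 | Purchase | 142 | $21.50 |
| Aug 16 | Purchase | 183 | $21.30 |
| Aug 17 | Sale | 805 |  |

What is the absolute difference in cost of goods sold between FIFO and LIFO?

$615.40

FIFO COGS: 157 @ $24.50 + 290 @ $23.95 + 234 @ $20.80 + 124 @ $21.50 = $18,325.20
LIFO COGS: 183 @ $21.30 + 142 @ $21.50 + 234 @ $20.80 + 246 @ $23.95 = $17,709.80
Difference = |$18,325.20 − $17,709.80| = $615.40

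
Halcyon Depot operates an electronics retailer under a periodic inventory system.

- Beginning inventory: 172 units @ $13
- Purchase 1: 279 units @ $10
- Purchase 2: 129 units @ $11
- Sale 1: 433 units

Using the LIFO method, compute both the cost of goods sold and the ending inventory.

Sale 1 (433) [LIFO — newest first]: 129 @ $11 + 279 @ $10 + 25 @ $13 = $4,534
Ending inventory: 147 @ $13 = $1,911

COGS = $4,534; ending inventory = $1,911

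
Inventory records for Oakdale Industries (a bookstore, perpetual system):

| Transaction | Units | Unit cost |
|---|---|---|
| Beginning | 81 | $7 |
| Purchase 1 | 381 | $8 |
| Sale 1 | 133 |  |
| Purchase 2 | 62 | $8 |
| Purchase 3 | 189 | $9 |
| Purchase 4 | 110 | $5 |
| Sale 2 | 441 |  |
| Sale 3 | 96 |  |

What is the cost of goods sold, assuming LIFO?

COGS = $5,219

Sale 1 (133) [LIFO — newest first]: 133 @ $8 = $1,064
Sale 2 (441) [LIFO — newest first]: 110 @ $5 + 189 @ $9 + 62 @ $8 + 80 @ $8 = $3,387
Sale 3 (96) [LIFO — newest first]: 96 @ $8 = $768
Total COGS = $1,064 + $3,387 + $768 = $5,219
Ending inventory: 81 @ $7 + 72 @ $8 = $1,143
Check: goods available $6,362 = COGS $5,219 + ending $1,143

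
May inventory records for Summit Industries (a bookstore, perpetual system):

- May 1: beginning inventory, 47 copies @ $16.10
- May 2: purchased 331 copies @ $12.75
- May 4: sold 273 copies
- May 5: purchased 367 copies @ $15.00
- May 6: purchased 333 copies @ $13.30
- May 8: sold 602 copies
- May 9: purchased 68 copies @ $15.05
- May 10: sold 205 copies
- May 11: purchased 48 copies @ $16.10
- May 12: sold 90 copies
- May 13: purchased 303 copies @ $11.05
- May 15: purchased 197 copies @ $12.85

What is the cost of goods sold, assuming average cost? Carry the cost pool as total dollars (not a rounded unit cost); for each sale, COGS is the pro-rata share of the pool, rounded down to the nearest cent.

After May 1: 47 on hand, pool $756.70 (≈ $16.1000 each)
After May 2: 378 on hand, pool $4,976.95 (≈ $13.1665 each)
May 4, sell 273: 273/378 × $4,976.95 → $3,594.46
After May 5: 472 on hand, pool $6,887.49 (≈ $14.5921 each)
After May 6: 805 on hand, pool $11,316.39 (≈ $14.0576 each)
May 8, sell 602: 602/805 × $11,316.39 → $8,462.69
After May 9: 271 on hand, pool $3,877.10 (≈ $14.3066 each)
May 10, sell 205: 205/271 × $3,877.10 → $2,932.86
After May 11: 114 on hand, pool $1,717.04 (≈ $15.0618 each)
May 12, sell 90: 90/114 × $1,717.04 → $1,355.55
After May 13: 327 on hand, pool $3,709.64 (≈ $11.3445 each)
After May 15: 524 on hand, pool $6,241.09 (≈ $11.9105 each)
Total COGS = $3,594.46 + $8,462.69 + $2,932.86 + $1,355.55 = $16,345.56
Ending inventory (cost pool remaining) = $6,241.09

COGS = $16,345.56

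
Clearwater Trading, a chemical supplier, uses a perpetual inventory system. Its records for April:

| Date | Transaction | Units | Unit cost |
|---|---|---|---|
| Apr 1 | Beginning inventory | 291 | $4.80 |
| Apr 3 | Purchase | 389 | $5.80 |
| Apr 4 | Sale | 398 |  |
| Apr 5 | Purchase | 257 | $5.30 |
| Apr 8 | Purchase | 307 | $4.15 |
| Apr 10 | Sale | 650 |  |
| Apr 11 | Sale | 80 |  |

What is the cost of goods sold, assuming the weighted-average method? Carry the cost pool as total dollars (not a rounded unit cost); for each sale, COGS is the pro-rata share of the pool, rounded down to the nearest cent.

COGS = $5,719.96

After Apr 1: 291 on hand, pool $1,396.80 (≈ $4.8000 each)
After Apr 3: 680 on hand, pool $3,653.00 (≈ $5.3721 each)
Apr 4, sell 398: 398/680 × $3,653.00 → $2,138.07
After Apr 5: 539 on hand, pool $2,877.03 (≈ $5.3377 each)
After Apr 8: 846 on hand, pool $4,151.08 (≈ $4.9067 each)
Apr 10, sell 650: 650/846 × $4,151.08 → $3,189.36
Apr 11, sell 80: 80/196 × $961.72 → $392.53
Total COGS = $2,138.07 + $3,189.36 + $392.53 = $5,719.96
Ending inventory (cost pool remaining) = $569.19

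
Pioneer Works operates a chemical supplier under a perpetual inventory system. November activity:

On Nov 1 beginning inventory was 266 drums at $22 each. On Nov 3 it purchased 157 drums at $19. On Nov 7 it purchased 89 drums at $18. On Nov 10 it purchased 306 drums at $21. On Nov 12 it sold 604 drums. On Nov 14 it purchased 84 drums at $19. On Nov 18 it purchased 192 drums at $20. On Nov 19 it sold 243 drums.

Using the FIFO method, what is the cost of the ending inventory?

Ending inventory = $4,885

Nov 12, 604 sold [FIFO — oldest first]: 266 @ $22 + 157 @ $19 + 89 @ $18 + 92 @ $21 = $12,369
Nov 19, 243 sold [FIFO — oldest first]: 214 @ $21 + 29 @ $19 = $5,045
Total COGS = $12,369 + $5,045 = $17,414
Ending inventory: 55 @ $19 + 192 @ $20 = $4,885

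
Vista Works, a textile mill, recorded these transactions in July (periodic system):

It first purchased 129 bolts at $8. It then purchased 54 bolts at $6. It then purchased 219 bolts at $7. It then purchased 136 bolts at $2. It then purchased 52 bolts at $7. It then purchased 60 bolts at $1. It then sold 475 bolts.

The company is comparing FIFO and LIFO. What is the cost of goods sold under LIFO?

FIFO COGS: 129 @ $8 + 54 @ $6 + 219 @ $7 + 73 @ $2 = $3,035
LIFO COGS: 60 @ $1 + 52 @ $7 + 136 @ $2 + 219 @ $7 + 8 @ $6 = $2,277

COGS = $2,277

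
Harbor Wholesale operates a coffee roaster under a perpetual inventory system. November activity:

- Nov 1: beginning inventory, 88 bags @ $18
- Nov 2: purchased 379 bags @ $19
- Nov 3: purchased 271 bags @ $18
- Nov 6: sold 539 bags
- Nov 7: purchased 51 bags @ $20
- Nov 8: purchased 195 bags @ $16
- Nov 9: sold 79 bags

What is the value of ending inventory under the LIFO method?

Ending inventory = $6,569

Nov 6, 539 sold [LIFO — newest first]: 271 @ $18 + 268 @ $19 = $9,970
Nov 9, 79 sold [LIFO — newest first]: 79 @ $16 = $1,264
Total COGS = $9,970 + $1,264 = $11,234
Ending inventory: 88 @ $18 + 111 @ $19 + 51 @ $20 + 116 @ $16 = $6,569
Check: goods available $17,803 = COGS $11,234 + ending $6,569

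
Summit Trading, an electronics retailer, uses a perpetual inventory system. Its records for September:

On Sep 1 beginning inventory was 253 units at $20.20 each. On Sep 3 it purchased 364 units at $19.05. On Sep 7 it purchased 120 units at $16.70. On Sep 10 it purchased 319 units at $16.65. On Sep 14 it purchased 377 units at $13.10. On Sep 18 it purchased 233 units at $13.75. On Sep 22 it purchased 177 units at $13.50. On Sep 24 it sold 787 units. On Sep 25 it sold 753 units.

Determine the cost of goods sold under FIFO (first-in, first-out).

Sep 24, 787 sold [FIFO — oldest first]: 253 @ $20.20 + 364 @ $19.05 + 120 @ $16.70 + 50 @ $16.65 = $14,881.30
Sep 25, 753 sold [FIFO — oldest first]: 269 @ $16.65 + 377 @ $13.10 + 107 @ $13.75 = $10,888.80
Total COGS = $14,881.30 + $10,888.80 = $25,770.10
Ending inventory: 126 @ $13.75 + 177 @ $13.50 = $4,122.00

COGS = $25,770.10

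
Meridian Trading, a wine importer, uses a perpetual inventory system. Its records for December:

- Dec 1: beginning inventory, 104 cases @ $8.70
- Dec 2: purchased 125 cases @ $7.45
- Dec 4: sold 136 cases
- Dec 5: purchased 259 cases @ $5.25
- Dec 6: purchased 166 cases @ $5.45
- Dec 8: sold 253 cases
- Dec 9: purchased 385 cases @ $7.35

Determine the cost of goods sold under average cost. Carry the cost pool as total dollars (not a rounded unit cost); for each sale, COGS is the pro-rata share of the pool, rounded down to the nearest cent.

COGS = $2,560.58

After Dec 1: 104 on hand, pool $904.80 (≈ $8.7000 each)
After Dec 2: 229 on hand, pool $1,836.05 (≈ $8.0177 each)
Dec 4, sell 136: 136/229 × $1,836.05 → $1,090.40
After Dec 5: 352 on hand, pool $2,105.40 (≈ $5.9813 each)
After Dec 6: 518 on hand, pool $3,010.10 (≈ $5.8110 each)
Dec 8, sell 253: 253/518 × $3,010.10 → $1,470.18
After Dec 9: 650 on hand, pool $4,369.67 (≈ $6.7226 each)
Total COGS = $1,090.40 + $1,470.18 = $2,560.58
Ending inventory (cost pool remaining) = $4,369.67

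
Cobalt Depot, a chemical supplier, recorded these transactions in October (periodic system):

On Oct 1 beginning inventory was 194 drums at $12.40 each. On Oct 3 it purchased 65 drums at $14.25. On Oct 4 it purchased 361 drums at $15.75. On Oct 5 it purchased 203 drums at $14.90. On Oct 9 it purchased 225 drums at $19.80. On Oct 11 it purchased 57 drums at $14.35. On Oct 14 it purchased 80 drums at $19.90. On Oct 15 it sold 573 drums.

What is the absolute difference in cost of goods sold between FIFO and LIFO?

FIFO COGS: 194 @ $12.40 + 65 @ $14.25 + 314 @ $15.75 = $8,277.35
LIFO COGS: 80 @ $19.90 + 57 @ $14.35 + 225 @ $19.80 + 203 @ $14.90 + 8 @ $15.75 = $10,015.65
Difference = |$8,277.35 − $10,015.65| = $1,738.30

$1,738.30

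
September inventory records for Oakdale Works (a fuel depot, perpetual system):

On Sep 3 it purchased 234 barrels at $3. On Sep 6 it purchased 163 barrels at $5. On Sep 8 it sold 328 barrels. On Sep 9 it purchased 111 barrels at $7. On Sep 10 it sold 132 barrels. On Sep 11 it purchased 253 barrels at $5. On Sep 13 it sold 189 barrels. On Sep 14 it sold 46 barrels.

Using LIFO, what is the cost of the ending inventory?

Sep 8, 328 sold [LIFO — newest first]: 163 @ $5 + 165 @ $3 = $1,310
Sep 10, 132 sold [LIFO — newest first]: 111 @ $7 + 21 @ $3 = $840
Sep 13, 189 sold [LIFO — newest first]: 189 @ $5 = $945
Sep 14, 46 sold [LIFO — newest first]: 46 @ $5 = $230
Total COGS = $1,310 + $840 + $945 + $230 = $3,325
Ending inventory: 48 @ $3 + 18 @ $5 = $234
Check: goods available $3,559 = COGS $3,325 + ending $234

Ending inventory = $234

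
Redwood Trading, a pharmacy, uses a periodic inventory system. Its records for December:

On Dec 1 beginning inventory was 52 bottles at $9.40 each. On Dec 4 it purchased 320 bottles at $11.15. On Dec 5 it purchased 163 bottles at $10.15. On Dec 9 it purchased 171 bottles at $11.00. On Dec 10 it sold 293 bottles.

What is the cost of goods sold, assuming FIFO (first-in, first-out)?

COGS = $3,175.95

Dec 10, 293 sold [FIFO — oldest first]: 52 @ $9.40 + 241 @ $11.15 = $3,175.95
Ending inventory: 79 @ $11.15 + 163 @ $10.15 + 171 @ $11.00 = $4,416.30
Check: goods available $7,592.25 = COGS $3,175.95 + ending $4,416.30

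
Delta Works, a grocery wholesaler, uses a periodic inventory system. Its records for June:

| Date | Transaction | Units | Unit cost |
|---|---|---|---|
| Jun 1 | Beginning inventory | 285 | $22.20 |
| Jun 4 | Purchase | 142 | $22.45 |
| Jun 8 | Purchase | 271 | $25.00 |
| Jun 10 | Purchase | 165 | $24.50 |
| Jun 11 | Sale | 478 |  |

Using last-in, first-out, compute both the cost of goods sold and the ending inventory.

Jun 11, 478 sold [LIFO — newest first]: 165 @ $24.50 + 271 @ $25.00 + 42 @ $22.45 = $11,760.40
Ending inventory: 285 @ $22.20 + 100 @ $22.45 = $8,572.00

COGS = $11,760.40; ending inventory = $8,572.00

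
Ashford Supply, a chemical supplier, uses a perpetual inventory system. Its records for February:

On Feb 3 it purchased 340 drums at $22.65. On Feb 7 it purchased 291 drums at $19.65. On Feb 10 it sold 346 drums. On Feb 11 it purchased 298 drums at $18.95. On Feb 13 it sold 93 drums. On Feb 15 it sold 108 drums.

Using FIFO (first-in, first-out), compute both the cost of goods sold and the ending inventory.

Feb 10, 346 sold [FIFO — oldest first]: 340 @ $22.65 + 6 @ $19.65 = $7,818.90
Feb 13, 93 sold [FIFO — oldest first]: 93 @ $19.65 = $1,827.45
Feb 15, 108 sold [FIFO — oldest first]: 108 @ $19.65 = $2,122.20
Total COGS = $7,818.90 + $1,827.45 + $2,122.20 = $11,768.55
Ending inventory: 84 @ $19.65 + 298 @ $18.95 = $7,297.70

COGS = $11,768.55; ending inventory = $7,297.70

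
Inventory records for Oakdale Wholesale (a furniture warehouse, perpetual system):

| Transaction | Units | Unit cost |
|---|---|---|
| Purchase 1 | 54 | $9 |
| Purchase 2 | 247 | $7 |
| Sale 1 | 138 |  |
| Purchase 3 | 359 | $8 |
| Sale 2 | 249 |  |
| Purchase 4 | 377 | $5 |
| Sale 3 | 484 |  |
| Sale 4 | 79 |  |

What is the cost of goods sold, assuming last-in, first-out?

COGS = $6,255

Sale 1 (138) [LIFO — newest first]: 138 @ $7 = $966
Sale 2 (249) [LIFO — newest first]: 249 @ $8 = $1,992
Sale 3 (484) [LIFO — newest first]: 377 @ $5 + 107 @ $8 = $2,741
Sale 4 (79) [LIFO — newest first]: 3 @ $8 + 76 @ $7 = $556
Total COGS = $966 + $1,992 + $2,741 + $556 = $6,255
Ending inventory: 54 @ $9 + 33 @ $7 = $717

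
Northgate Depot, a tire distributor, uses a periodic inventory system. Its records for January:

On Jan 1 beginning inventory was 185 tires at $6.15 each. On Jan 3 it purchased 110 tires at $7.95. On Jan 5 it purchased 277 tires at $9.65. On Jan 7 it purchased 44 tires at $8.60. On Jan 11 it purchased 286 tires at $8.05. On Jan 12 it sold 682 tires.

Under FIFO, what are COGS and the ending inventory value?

COGS = $5,595.00; ending inventory = $1,771.00

Jan 12, 682 sold [FIFO — oldest first]: 185 @ $6.15 + 110 @ $7.95 + 277 @ $9.65 + 44 @ $8.60 + 66 @ $8.05 = $5,595.00
Ending inventory: 220 @ $8.05 = $1,771.00
Check: goods available $7,366.00 = COGS $5,595.00 + ending $1,771.00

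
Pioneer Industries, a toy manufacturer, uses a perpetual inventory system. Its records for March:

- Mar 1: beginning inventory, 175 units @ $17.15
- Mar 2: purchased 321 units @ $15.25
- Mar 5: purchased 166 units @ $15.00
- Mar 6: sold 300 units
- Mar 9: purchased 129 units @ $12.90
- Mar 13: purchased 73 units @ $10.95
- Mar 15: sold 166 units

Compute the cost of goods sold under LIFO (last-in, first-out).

Mar 6, 300 sold [LIFO — newest first]: 166 @ $15.00 + 134 @ $15.25 = $4,533.50
Mar 15, 166 sold [LIFO — newest first]: 73 @ $10.95 + 93 @ $12.90 = $1,999.05
Total COGS = $4,533.50 + $1,999.05 = $6,532.55
Ending inventory: 175 @ $17.15 + 187 @ $15.25 + 36 @ $12.90 = $6,317.40

COGS = $6,532.55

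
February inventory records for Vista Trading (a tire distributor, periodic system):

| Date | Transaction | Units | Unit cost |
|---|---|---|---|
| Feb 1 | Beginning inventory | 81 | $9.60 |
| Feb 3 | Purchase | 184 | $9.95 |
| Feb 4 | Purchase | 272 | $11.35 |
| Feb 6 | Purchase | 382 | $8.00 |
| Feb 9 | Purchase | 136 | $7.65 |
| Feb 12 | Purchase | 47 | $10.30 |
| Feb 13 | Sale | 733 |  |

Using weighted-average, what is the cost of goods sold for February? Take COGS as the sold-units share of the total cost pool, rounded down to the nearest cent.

COGS = $6,835.19

Feb 13, sell 733: 733/1102 × $10,276.10 → $6,835.19
Ending inventory (cost pool remaining) = $3,440.91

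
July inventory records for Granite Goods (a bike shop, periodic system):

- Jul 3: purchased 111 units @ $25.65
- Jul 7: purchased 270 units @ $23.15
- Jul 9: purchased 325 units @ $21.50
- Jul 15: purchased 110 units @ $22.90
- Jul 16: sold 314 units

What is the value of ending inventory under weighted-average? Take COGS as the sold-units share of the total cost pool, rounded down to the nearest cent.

Ending inventory = $11,445.21

Jul 16, sell 314: 314/816 × $18,604.15 → $7,158.94
Ending inventory (cost pool remaining) = $11,445.21
Check: goods available $18,604.15 = COGS $7,158.94 + ending $11,445.21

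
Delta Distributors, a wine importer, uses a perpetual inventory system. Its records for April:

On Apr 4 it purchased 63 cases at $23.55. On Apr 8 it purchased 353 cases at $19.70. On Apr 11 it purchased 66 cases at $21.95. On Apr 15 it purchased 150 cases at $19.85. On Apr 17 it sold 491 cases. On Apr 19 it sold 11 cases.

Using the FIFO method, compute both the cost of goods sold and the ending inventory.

Apr 17, 491 sold [FIFO — oldest first]: 63 @ $23.55 + 353 @ $19.70 + 66 @ $21.95 + 9 @ $19.85 = $10,065.10
Apr 19, 11 sold [FIFO — oldest first]: 11 @ $19.85 = $218.35
Total COGS = $10,065.10 + $218.35 = $10,283.45
Ending inventory: 130 @ $19.85 = $2,580.50

COGS = $10,283.45; ending inventory = $2,580.50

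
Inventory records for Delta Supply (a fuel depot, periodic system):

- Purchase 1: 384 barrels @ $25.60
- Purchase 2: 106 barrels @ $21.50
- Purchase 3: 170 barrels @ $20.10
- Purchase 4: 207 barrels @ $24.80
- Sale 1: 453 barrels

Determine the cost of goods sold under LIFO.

COGS = $10,184.60

Sale 1 (453) [LIFO — newest first]: 207 @ $24.80 + 170 @ $20.10 + 76 @ $21.50 = $10,184.60
Ending inventory: 384 @ $25.60 + 30 @ $21.50 = $10,475.40
Check: goods available $20,660.00 = COGS $10,184.60 + ending $10,475.40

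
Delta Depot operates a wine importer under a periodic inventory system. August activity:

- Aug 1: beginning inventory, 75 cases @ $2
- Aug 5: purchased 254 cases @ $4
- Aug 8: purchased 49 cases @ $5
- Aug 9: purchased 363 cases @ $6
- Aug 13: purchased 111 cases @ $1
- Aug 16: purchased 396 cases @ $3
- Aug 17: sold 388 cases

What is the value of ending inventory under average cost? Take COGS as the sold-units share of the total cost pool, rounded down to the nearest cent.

Aug 17, sell 388: 388/1248 × $4,888.00 → $1,519.66
Ending inventory (cost pool remaining) = $3,368.34
Check: goods available $4,888.00 = COGS $1,519.66 + ending $3,368.34

Ending inventory = $3,368.34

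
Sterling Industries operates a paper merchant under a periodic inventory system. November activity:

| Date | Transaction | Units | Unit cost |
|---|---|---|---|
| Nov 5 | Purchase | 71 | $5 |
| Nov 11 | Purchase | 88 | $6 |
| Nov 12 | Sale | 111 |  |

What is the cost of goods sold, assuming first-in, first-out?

COGS = $595

Nov 12, 111 sold [FIFO — oldest first]: 71 @ $5 + 40 @ $6 = $595
Ending inventory: 48 @ $6 = $288
Check: goods available $883 = COGS $595 + ending $288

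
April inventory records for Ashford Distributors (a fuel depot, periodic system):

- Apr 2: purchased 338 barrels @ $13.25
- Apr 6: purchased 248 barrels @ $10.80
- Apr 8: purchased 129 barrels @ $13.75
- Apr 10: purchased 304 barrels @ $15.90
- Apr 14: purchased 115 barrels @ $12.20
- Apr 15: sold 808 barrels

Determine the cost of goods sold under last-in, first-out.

Apr 15, 808 sold [LIFO — newest first]: 115 @ $12.20 + 304 @ $15.90 + 129 @ $13.75 + 248 @ $10.80 + 12 @ $13.25 = $10,847.75
Ending inventory: 326 @ $13.25 = $4,319.50
Check: goods available $15,167.25 = COGS $10,847.75 + ending $4,319.50

COGS = $10,847.75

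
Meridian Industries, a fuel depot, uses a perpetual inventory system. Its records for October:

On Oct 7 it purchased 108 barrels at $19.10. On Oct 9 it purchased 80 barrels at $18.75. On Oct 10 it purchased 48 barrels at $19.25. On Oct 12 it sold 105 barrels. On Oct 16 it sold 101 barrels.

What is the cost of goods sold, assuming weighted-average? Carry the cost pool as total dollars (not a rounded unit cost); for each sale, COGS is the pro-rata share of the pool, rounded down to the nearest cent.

COGS = $3,916.44

After Oct 7: 108 on hand, pool $2,062.80 (≈ $19.1000 each)
After Oct 9: 188 on hand, pool $3,562.80 (≈ $18.9511 each)
After Oct 10: 236 on hand, pool $4,486.80 (≈ $19.0119 each)
Oct 12, sell 105: 105/236 × $4,486.80 → $1,996.24
Oct 16, sell 101: 101/131 × $2,490.56 → $1,920.20
Total COGS = $1,996.24 + $1,920.20 = $3,916.44
Ending inventory (cost pool remaining) = $570.36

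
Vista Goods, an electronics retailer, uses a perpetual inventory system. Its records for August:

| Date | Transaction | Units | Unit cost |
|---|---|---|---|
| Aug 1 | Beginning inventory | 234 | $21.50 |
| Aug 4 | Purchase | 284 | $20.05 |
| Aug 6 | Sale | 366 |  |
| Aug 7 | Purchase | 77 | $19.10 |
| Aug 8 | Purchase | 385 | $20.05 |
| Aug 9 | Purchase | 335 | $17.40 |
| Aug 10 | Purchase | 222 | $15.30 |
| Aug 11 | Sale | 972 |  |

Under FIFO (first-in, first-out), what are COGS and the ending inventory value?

Aug 6, 366 sold [FIFO — oldest first]: 234 @ $21.50 + 132 @ $20.05 = $7,677.60
Aug 11, 972 sold [FIFO — oldest first]: 152 @ $20.05 + 77 @ $19.10 + 385 @ $20.05 + 335 @ $17.40 + 23 @ $15.30 = $18,418.45
Total COGS = $7,677.60 + $18,418.45 = $26,096.05
Ending inventory: 199 @ $15.30 = $3,044.70
Check: goods available $29,140.75 = COGS $26,096.05 + ending $3,044.70

COGS = $26,096.05; ending inventory = $3,044.70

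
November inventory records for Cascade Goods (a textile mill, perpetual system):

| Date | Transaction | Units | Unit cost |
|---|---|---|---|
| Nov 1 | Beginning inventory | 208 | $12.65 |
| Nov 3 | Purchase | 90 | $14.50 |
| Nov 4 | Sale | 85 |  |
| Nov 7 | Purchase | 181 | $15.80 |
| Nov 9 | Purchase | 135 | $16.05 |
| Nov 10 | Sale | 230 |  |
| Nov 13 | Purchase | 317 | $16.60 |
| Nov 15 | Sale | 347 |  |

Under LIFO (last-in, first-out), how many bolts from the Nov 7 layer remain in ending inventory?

Nov 4, 85 sold [LIFO — newest first]: 85 @ $14.50 = $1,232.50
Nov 10, 230 sold [LIFO — newest first]: 135 @ $16.05 + 95 @ $15.80 = $3,667.75
Nov 15, 347 sold [LIFO — newest first]: 317 @ $16.60 + 30 @ $15.80 = $5,736.20
Total COGS = $1,232.50 + $3,667.75 + $5,736.20 = $10,636.45
Ending inventory: 208 @ $12.65 + 5 @ $14.50 + 56 @ $15.80 = $3,588.50
Check: goods available $14,224.95 = COGS $10,636.45 + ending $3,588.50

56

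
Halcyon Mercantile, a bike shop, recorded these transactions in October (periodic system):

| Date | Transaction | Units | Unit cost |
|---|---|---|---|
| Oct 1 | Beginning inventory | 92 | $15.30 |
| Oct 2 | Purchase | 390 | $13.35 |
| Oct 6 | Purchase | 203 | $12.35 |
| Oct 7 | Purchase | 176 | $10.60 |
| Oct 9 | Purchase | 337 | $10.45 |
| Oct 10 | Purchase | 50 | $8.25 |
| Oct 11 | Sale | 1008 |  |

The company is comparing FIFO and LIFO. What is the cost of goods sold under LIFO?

FIFO COGS: 92 @ $15.30 + 390 @ $13.35 + 203 @ $12.35 + 176 @ $10.60 + 147 @ $10.45 = $12,522.90
LIFO COGS: 50 @ $8.25 + 337 @ $10.45 + 176 @ $10.60 + 203 @ $12.35 + 242 @ $13.35 = $11,537.50

COGS = $11,537.50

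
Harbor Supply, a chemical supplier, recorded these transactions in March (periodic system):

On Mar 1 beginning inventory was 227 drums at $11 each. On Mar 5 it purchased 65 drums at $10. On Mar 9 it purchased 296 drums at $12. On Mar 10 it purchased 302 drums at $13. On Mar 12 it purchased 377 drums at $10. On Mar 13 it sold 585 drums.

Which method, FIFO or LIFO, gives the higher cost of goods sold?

FIFO COGS: 227 @ $11 + 65 @ $10 + 293 @ $12 = $6,663
LIFO COGS: 377 @ $10 + 208 @ $13 = $6,474

FIFO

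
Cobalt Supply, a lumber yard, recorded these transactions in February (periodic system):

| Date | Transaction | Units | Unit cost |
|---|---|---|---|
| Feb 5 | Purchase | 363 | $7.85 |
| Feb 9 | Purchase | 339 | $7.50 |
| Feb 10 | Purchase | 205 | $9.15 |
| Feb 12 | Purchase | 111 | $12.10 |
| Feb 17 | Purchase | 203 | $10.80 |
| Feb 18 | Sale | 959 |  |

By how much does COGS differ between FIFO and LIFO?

$849.60

FIFO COGS: 363 @ $7.85 + 339 @ $7.50 + 205 @ $9.15 + 52 @ $12.10 = $7,897.00
LIFO COGS: 203 @ $10.80 + 111 @ $12.10 + 205 @ $9.15 + 339 @ $7.50 + 101 @ $7.85 = $8,746.60
Difference = |$7,897.00 − $8,746.60| = $849.60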